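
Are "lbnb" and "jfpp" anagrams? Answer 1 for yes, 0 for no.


Strings: "lbnb", "jfpp"
Sorted first:  bbln
Sorted second: fjpp
Differ at position 0: 'b' vs 'f' => not anagrams

0


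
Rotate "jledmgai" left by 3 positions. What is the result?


Input: "jledmgai", rotate left by 3
First 3 characters: "jle"
Remaining characters: "dmgai"
Concatenate remaining + first: "dmgai" + "jle" = "dmgaijle"

dmgaijle


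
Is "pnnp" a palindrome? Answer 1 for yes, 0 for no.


Input: pnnp
Reversed: pnnp
  Compare pos 0 ('p') with pos 3 ('p'): match
  Compare pos 1 ('n') with pos 2 ('n'): match
Result: palindrome

1


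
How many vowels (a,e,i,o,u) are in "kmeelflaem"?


Input: kmeelflaem
Checking each character:
  'k' at position 0: consonant
  'm' at position 1: consonant
  'e' at position 2: vowel (running total: 1)
  'e' at position 3: vowel (running total: 2)
  'l' at position 4: consonant
  'f' at position 5: consonant
  'l' at position 6: consonant
  'a' at position 7: vowel (running total: 3)
  'e' at position 8: vowel (running total: 4)
  'm' at position 9: consonant
Total vowels: 4

4


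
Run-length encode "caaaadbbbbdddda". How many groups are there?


Input: caaaadbbbbdddda
Scanning for consecutive runs:
  Group 1: 'c' x 1 (positions 0-0)
  Group 2: 'a' x 4 (positions 1-4)
  Group 3: 'd' x 1 (positions 5-5)
  Group 4: 'b' x 4 (positions 6-9)
  Group 5: 'd' x 4 (positions 10-13)
  Group 6: 'a' x 1 (positions 14-14)
Total groups: 6

6


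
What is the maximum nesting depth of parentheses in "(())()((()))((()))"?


Input: "(())()((()))((()))"
Tracking depth:
  Position 0 '(': depth becomes 1
  Position 1 '(': depth becomes 2
  Position 2 ')': depth becomes 1
  Position 3 ')': depth becomes 0
  Position 4 '(': depth becomes 1
  Position 5 ')': depth becomes 0
  Position 6 '(': depth becomes 1
  Position 7 '(': depth becomes 2
  Position 8 '(': depth becomes 3
  Position 9 ')': depth becomes 2
  Position 10 ')': depth becomes 1
  Position 11 ')': depth becomes 0
  Position 12 '(': depth becomes 1
  Position 13 '(': depth becomes 2
  Position 14 '(': depth becomes 3
  Position 15 ')': depth becomes 2
  Position 16 ')': depth becomes 1
  Position 17 ')': depth becomes 0
Maximum depth reached: 3

3


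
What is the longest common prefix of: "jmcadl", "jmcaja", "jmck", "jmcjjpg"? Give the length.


Words: jmcadl, jmcaja, jmck, jmcjjpg
  Position 0: all 'j' => match
  Position 1: all 'm' => match
  Position 2: all 'c' => match
  Position 3: ('a', 'a', 'k', 'j') => mismatch, stop
LCP = "jmc" (length 3)

3


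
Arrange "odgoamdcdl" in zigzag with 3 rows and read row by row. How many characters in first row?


Zigzag "odgoamdcdl" into 3 rows:
Placing characters:
  'o' => row 0
  'd' => row 1
  'g' => row 2
  'o' => row 1
  'a' => row 0
  'm' => row 1
  'd' => row 2
  'c' => row 1
  'd' => row 0
  'l' => row 1
Rows:
  Row 0: "oad"
  Row 1: "domcl"
  Row 2: "gd"
First row length: 3

3


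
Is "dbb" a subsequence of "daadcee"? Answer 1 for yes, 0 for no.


Check if "dbb" is a subsequence of "daadcee"
Greedy scan:
  Position 0 ('d'): matches sub[0] = 'd'
  Position 1 ('a'): no match needed
  Position 2 ('a'): no match needed
  Position 3 ('d'): no match needed
  Position 4 ('c'): no match needed
  Position 5 ('e'): no match needed
  Position 6 ('e'): no match needed
Only matched 1/3 characters => not a subsequence

0


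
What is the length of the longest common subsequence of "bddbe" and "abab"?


LCS of "bddbe" and "abab"
DP table:
           a    b    a    b
      0    0    0    0    0
  b   0    0    1    1    1
  d   0    0    1    1    1
  d   0    0    1    1    1
  b   0    0    1    1    2
  e   0    0    1    1    2
LCS length = dp[5][4] = 2

2


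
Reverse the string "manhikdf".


Input: manhikdf
Reading characters right to left:
  Position 7: 'f'
  Position 6: 'd'
  Position 5: 'k'
  Position 4: 'i'
  Position 3: 'h'
  Position 2: 'n'
  Position 1: 'a'
  Position 0: 'm'
Reversed: fdkihnam

fdkihnam


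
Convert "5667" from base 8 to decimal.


Input: "5667" in base 8
Positional expansion:
  Digit '5' (value 5) x 8^3 = 2560
  Digit '6' (value 6) x 8^2 = 384
  Digit '6' (value 6) x 8^1 = 48
  Digit '7' (value 7) x 8^0 = 7
Sum = 2999

2999


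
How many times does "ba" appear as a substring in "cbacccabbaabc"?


Searching for "ba" in "cbacccabbaabc"
Scanning each position:
  Position 0: "cb" => no
  Position 1: "ba" => MATCH
  Position 2: "ac" => no
  Position 3: "cc" => no
  Position 4: "cc" => no
  Position 5: "ca" => no
  Position 6: "ab" => no
  Position 7: "bb" => no
  Position 8: "ba" => MATCH
  Position 9: "aa" => no
  Position 10: "ab" => no
  Position 11: "bc" => no
Total occurrences: 2

2


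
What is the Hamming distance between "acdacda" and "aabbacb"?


Comparing "acdacda" and "aabbacb" position by position:
  Position 0: 'a' vs 'a' => same
  Position 1: 'c' vs 'a' => differ
  Position 2: 'd' vs 'b' => differ
  Position 3: 'a' vs 'b' => differ
  Position 4: 'c' vs 'a' => differ
  Position 5: 'd' vs 'c' => differ
  Position 6: 'a' vs 'b' => differ
Total differences (Hamming distance): 6

6


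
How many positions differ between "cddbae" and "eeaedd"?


Comparing "cddbae" and "eeaedd" position by position:
  Position 0: 'c' vs 'e' => DIFFER
  Position 1: 'd' vs 'e' => DIFFER
  Position 2: 'd' vs 'a' => DIFFER
  Position 3: 'b' vs 'e' => DIFFER
  Position 4: 'a' vs 'd' => DIFFER
  Position 5: 'e' vs 'd' => DIFFER
Positions that differ: 6

6


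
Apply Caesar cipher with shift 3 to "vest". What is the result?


Caesar cipher: shift "vest" by 3
  'v' (pos 21) + 3 = pos 24 = 'y'
  'e' (pos 4) + 3 = pos 7 = 'h'
  's' (pos 18) + 3 = pos 21 = 'v'
  't' (pos 19) + 3 = pos 22 = 'w'
Result: yhvw

yhvw


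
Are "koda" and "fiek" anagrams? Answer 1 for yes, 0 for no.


Strings: "koda", "fiek"
Sorted first:  adko
Sorted second: efik
Differ at position 0: 'a' vs 'e' => not anagrams

0


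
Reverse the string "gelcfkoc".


Input: gelcfkoc
Reading characters right to left:
  Position 7: 'c'
  Position 6: 'o'
  Position 5: 'k'
  Position 4: 'f'
  Position 3: 'c'
  Position 2: 'l'
  Position 1: 'e'
  Position 0: 'g'
Reversed: cokfcleg

cokfcleg


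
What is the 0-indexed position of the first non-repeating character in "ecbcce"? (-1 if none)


Input: ecbcce
Character frequencies:
  'b': 1
  'c': 3
  'e': 2
Scanning left to right for freq == 1:
  Position 0 ('e'): freq=2, skip
  Position 1 ('c'): freq=3, skip
  Position 2 ('b'): unique! => answer = 2

2


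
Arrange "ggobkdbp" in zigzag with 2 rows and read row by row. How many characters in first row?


Zigzag "ggobkdbp" into 2 rows:
Placing characters:
  'g' => row 0
  'g' => row 1
  'o' => row 0
  'b' => row 1
  'k' => row 0
  'd' => row 1
  'b' => row 0
  'p' => row 1
Rows:
  Row 0: "gokb"
  Row 1: "gbdp"
First row length: 4

4


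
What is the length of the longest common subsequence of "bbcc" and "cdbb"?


LCS of "bbcc" and "cdbb"
DP table:
           c    d    b    b
      0    0    0    0    0
  b   0    0    0    1    1
  b   0    0    0    1    2
  c   0    1    1    1    2
  c   0    1    1    1    2
LCS length = dp[4][4] = 2

2


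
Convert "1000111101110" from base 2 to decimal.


Input: "1000111101110" in base 2
Positional expansion:
  Digit '1' (value 1) x 2^12 = 4096
  Digit '0' (value 0) x 2^11 = 0
  Digit '0' (value 0) x 2^10 = 0
  Digit '0' (value 0) x 2^9 = 0
  Digit '1' (value 1) x 2^8 = 256
  Digit '1' (value 1) x 2^7 = 128
  Digit '1' (value 1) x 2^6 = 64
  Digit '1' (value 1) x 2^5 = 32
  Digit '0' (value 0) x 2^4 = 0
  Digit '1' (value 1) x 2^3 = 8
  Digit '1' (value 1) x 2^2 = 4
  Digit '1' (value 1) x 2^1 = 2
  Digit '0' (value 0) x 2^0 = 0
Sum = 4590

4590


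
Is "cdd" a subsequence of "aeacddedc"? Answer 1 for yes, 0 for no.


Check if "cdd" is a subsequence of "aeacddedc"
Greedy scan:
  Position 0 ('a'): no match needed
  Position 1 ('e'): no match needed
  Position 2 ('a'): no match needed
  Position 3 ('c'): matches sub[0] = 'c'
  Position 4 ('d'): matches sub[1] = 'd'
  Position 5 ('d'): matches sub[2] = 'd'
  Position 6 ('e'): no match needed
  Position 7 ('d'): no match needed
  Position 8 ('c'): no match needed
All 3 characters matched => is a subsequence

1


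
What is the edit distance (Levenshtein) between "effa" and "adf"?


Computing edit distance: "effa" -> "adf"
DP table:
           a    d    f
      0    1    2    3
  e   1    1    2    3
  f   2    2    2    2
  f   3    3    3    2
  a   4    3    4    3
Edit distance = dp[4][3] = 3

3


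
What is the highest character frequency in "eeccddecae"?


Input: eeccddecae
Character counts:
  'a': 1
  'c': 3
  'd': 2
  'e': 4
Maximum frequency: 4

4


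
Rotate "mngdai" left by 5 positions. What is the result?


Input: "mngdai", rotate left by 5
First 5 characters: "mngda"
Remaining characters: "i"
Concatenate remaining + first: "i" + "mngda" = "imngda"

imngda


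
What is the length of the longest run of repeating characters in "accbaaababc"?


Input: "accbaaababc"
Scanning for longest run:
  Position 1 ('c'): new char, reset run to 1
  Position 2 ('c'): continues run of 'c', length=2
  Position 3 ('b'): new char, reset run to 1
  Position 4 ('a'): new char, reset run to 1
  Position 5 ('a'): continues run of 'a', length=2
  Position 6 ('a'): continues run of 'a', length=3
  Position 7 ('b'): new char, reset run to 1
  Position 8 ('a'): new char, reset run to 1
  Position 9 ('b'): new char, reset run to 1
  Position 10 ('c'): new char, reset run to 1
Longest run: 'a' with length 3

3


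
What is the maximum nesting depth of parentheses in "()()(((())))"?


Input: "()()(((())))"
Tracking depth:
  Position 0 '(': depth becomes 1
  Position 1 ')': depth becomes 0
  Position 2 '(': depth becomes 1
  Position 3 ')': depth becomes 0
  Position 4 '(': depth becomes 1
  Position 5 '(': depth becomes 2
  Position 6 '(': depth becomes 3
  Position 7 '(': depth becomes 4
  Position 8 ')': depth becomes 3
  Position 9 ')': depth becomes 2
  Position 10 ')': depth becomes 1
  Position 11 ')': depth becomes 0
Maximum depth reached: 4

4


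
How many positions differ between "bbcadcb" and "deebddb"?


Comparing "bbcadcb" and "deebddb" position by position:
  Position 0: 'b' vs 'd' => DIFFER
  Position 1: 'b' vs 'e' => DIFFER
  Position 2: 'c' vs 'e' => DIFFER
  Position 3: 'a' vs 'b' => DIFFER
  Position 4: 'd' vs 'd' => same
  Position 5: 'c' vs 'd' => DIFFER
  Position 6: 'b' vs 'b' => same
Positions that differ: 5

5


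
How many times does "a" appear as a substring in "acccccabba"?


Searching for "a" in "acccccabba"
Scanning each position:
  Position 0: "a" => MATCH
  Position 1: "c" => no
  Position 2: "c" => no
  Position 3: "c" => no
  Position 4: "c" => no
  Position 5: "c" => no
  Position 6: "a" => MATCH
  Position 7: "b" => no
  Position 8: "b" => no
  Position 9: "a" => MATCH
Total occurrences: 3

3


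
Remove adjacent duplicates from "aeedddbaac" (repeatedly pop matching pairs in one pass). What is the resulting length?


Input: aeedddbaac
Stack-based adjacent duplicate removal:
  Read 'a': push. Stack: a
  Read 'e': push. Stack: ae
  Read 'e': matches stack top 'e' => pop. Stack: a
  Read 'd': push. Stack: ad
  Read 'd': matches stack top 'd' => pop. Stack: a
  Read 'd': push. Stack: ad
  Read 'b': push. Stack: adb
  Read 'a': push. Stack: adba
  Read 'a': matches stack top 'a' => pop. Stack: adb
  Read 'c': push. Stack: adbc
Final stack: "adbc" (length 4)

4


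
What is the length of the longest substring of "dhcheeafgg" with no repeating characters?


Input: "dhcheeafgg"
Sliding window (track last position of each char):
  Position 0 ('d'): window [0,0] length 1 -- new best
  Position 1 ('h'): window [0,1] length 2 -- new best
  Position 2 ('c'): window [0,2] length 3 -- new best
  Position 3 ('h'): repeat (last at 1), move window start to 2
  Position 3 ('h'): window [2,3] length 2
  Position 4 ('e'): window [2,4] length 3
  Position 5 ('e'): repeat (last at 4), move window start to 5
  Position 5 ('e'): window [5,5] length 1
  Position 6 ('a'): window [5,6] length 2
  Position 7 ('f'): window [5,7] length 3
  Position 8 ('g'): window [5,8] length 4 -- new best
  Position 9 ('g'): repeat (last at 8), move window start to 9
  Position 9 ('g'): window [9,9] length 1
Longest substring with no repeats: "eafg" with length 4

4


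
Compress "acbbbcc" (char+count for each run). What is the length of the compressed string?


Input: acbbbcc
Runs:
  'a' x 1 => "a1"
  'c' x 1 => "c1"
  'b' x 3 => "b3"
  'c' x 2 => "c2"
Compressed: "a1c1b3c2"
Compressed length: 8

8


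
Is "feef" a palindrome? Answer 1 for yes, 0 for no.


Input: feef
Reversed: feef
  Compare pos 0 ('f') with pos 3 ('f'): match
  Compare pos 1 ('e') with pos 2 ('e'): match
Result: palindrome

1


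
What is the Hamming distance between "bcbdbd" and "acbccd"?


Comparing "bcbdbd" and "acbccd" position by position:
  Position 0: 'b' vs 'a' => differ
  Position 1: 'c' vs 'c' => same
  Position 2: 'b' vs 'b' => same
  Position 3: 'd' vs 'c' => differ
  Position 4: 'b' vs 'c' => differ
  Position 5: 'd' vs 'd' => same
Total differences (Hamming distance): 3

3


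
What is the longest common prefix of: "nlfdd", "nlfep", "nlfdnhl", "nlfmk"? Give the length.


Words: nlfdd, nlfep, nlfdnhl, nlfmk
  Position 0: all 'n' => match
  Position 1: all 'l' => match
  Position 2: all 'f' => match
  Position 3: ('d', 'e', 'd', 'm') => mismatch, stop
LCP = "nlf" (length 3)

3


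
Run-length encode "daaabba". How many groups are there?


Input: daaabba
Scanning for consecutive runs:
  Group 1: 'd' x 1 (positions 0-0)
  Group 2: 'a' x 3 (positions 1-3)
  Group 3: 'b' x 2 (positions 4-5)
  Group 4: 'a' x 1 (positions 6-6)
Total groups: 4

4


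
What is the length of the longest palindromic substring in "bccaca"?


Input: "bccaca"
Checking substrings for palindromes:
  [2:5] "cac" (len 3) => palindrome
  [3:6] "aca" (len 3) => palindrome
  [1:3] "cc" (len 2) => palindrome
Longest palindromic substring: "cac" with length 3

3


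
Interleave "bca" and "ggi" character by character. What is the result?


Interleaving "bca" and "ggi":
  Position 0: 'b' from first, 'g' from second => "bg"
  Position 1: 'c' from first, 'g' from second => "cg"
  Position 2: 'a' from first, 'i' from second => "ai"
Result: bgcgai

bgcgai


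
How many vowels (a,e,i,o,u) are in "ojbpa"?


Input: ojbpa
Checking each character:
  'o' at position 0: vowel (running total: 1)
  'j' at position 1: consonant
  'b' at position 2: consonant
  'p' at position 3: consonant
  'a' at position 4: vowel (running total: 2)
Total vowels: 2

2


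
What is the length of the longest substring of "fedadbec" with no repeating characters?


Input: "fedadbec"
Sliding window (track last position of each char):
  Position 0 ('f'): window [0,0] length 1 -- new best
  Position 1 ('e'): window [0,1] length 2 -- new best
  Position 2 ('d'): window [0,2] length 3 -- new best
  Position 3 ('a'): window [0,3] length 4 -- new best
  Position 4 ('d'): repeat (last at 2), move window start to 3
  Position 4 ('d'): window [3,4] length 2
  Position 5 ('b'): window [3,5] length 3
  Position 6 ('e'): window [3,6] length 4
  Position 7 ('c'): window [3,7] length 5 -- new best
Longest substring with no repeats: "adbec" with length 5

5


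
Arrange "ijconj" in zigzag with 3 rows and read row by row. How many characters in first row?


Zigzag "ijconj" into 3 rows:
Placing characters:
  'i' => row 0
  'j' => row 1
  'c' => row 2
  'o' => row 1
  'n' => row 0
  'j' => row 1
Rows:
  Row 0: "in"
  Row 1: "joj"
  Row 2: "c"
First row length: 2

2


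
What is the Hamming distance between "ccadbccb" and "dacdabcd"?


Comparing "ccadbccb" and "dacdabcd" position by position:
  Position 0: 'c' vs 'd' => differ
  Position 1: 'c' vs 'a' => differ
  Position 2: 'a' vs 'c' => differ
  Position 3: 'd' vs 'd' => same
  Position 4: 'b' vs 'a' => differ
  Position 5: 'c' vs 'b' => differ
  Position 6: 'c' vs 'c' => same
  Position 7: 'b' vs 'd' => differ
Total differences (Hamming distance): 6

6


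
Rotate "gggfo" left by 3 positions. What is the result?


Input: "gggfo", rotate left by 3
First 3 characters: "ggg"
Remaining characters: "fo"
Concatenate remaining + first: "fo" + "ggg" = "foggg"

foggg


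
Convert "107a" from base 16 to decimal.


Input: "107a" in base 16
Positional expansion:
  Digit '1' (value 1) x 16^3 = 4096
  Digit '0' (value 0) x 16^2 = 0
  Digit '7' (value 7) x 16^1 = 112
  Digit 'a' (value 10) x 16^0 = 10
Sum = 4218

4218


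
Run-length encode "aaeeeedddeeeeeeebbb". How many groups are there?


Input: aaeeeedddeeeeeeebbb
Scanning for consecutive runs:
  Group 1: 'a' x 2 (positions 0-1)
  Group 2: 'e' x 4 (positions 2-5)
  Group 3: 'd' x 3 (positions 6-8)
  Group 4: 'e' x 7 (positions 9-15)
  Group 5: 'b' x 3 (positions 16-18)
Total groups: 5

5


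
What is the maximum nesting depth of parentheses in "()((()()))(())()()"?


Input: "()((()()))(())()()"
Tracking depth:
  Position 0 '(': depth becomes 1
  Position 1 ')': depth becomes 0
  Position 2 '(': depth becomes 1
  Position 3 '(': depth becomes 2
  Position 4 '(': depth becomes 3
  Position 5 ')': depth becomes 2
  Position 6 '(': depth becomes 3
  Position 7 ')': depth becomes 2
  Position 8 ')': depth becomes 1
  Position 9 ')': depth becomes 0
  Position 10 '(': depth becomes 1
  Position 11 '(': depth becomes 2
  Position 12 ')': depth becomes 1
  Position 13 ')': depth becomes 0
  Position 14 '(': depth becomes 1
  Position 15 ')': depth becomes 0
  Position 16 '(': depth becomes 1
  Position 17 ')': depth becomes 0
Maximum depth reached: 3

3


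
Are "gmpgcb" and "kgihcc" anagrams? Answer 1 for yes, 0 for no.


Strings: "gmpgcb", "kgihcc"
Sorted first:  bcggmp
Sorted second: ccghik
Differ at position 0: 'b' vs 'c' => not anagrams

0


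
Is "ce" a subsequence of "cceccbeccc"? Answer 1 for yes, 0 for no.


Check if "ce" is a subsequence of "cceccbeccc"
Greedy scan:
  Position 0 ('c'): matches sub[0] = 'c'
  Position 1 ('c'): no match needed
  Position 2 ('e'): matches sub[1] = 'e'
  Position 3 ('c'): no match needed
  Position 4 ('c'): no match needed
  Position 5 ('b'): no match needed
  Position 6 ('e'): no match needed
  Position 7 ('c'): no match needed
  Position 8 ('c'): no match needed
  Position 9 ('c'): no match needed
All 2 characters matched => is a subsequence

1


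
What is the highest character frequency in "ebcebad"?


Input: ebcebad
Character counts:
  'a': 1
  'b': 2
  'c': 1
  'd': 1
  'e': 2
Maximum frequency: 2

2


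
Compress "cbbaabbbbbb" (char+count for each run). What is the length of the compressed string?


Input: cbbaabbbbbb
Runs:
  'c' x 1 => "c1"
  'b' x 2 => "b2"
  'a' x 2 => "a2"
  'b' x 6 => "b6"
Compressed: "c1b2a2b6"
Compressed length: 8

8


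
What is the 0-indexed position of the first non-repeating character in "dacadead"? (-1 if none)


Input: dacadead
Character frequencies:
  'a': 3
  'c': 1
  'd': 3
  'e': 1
Scanning left to right for freq == 1:
  Position 0 ('d'): freq=3, skip
  Position 1 ('a'): freq=3, skip
  Position 2 ('c'): unique! => answer = 2

2


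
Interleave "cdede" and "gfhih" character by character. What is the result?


Interleaving "cdede" and "gfhih":
  Position 0: 'c' from first, 'g' from second => "cg"
  Position 1: 'd' from first, 'f' from second => "df"
  Position 2: 'e' from first, 'h' from second => "eh"
  Position 3: 'd' from first, 'i' from second => "di"
  Position 4: 'e' from first, 'h' from second => "eh"
Result: cgdfehdieh

cgdfehdieh


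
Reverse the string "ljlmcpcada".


Input: ljlmcpcada
Reading characters right to left:
  Position 9: 'a'
  Position 8: 'd'
  Position 7: 'a'
  Position 6: 'c'
  Position 5: 'p'
  Position 4: 'c'
  Position 3: 'm'
  Position 2: 'l'
  Position 1: 'j'
  Position 0: 'l'
Reversed: adacpcmljl

adacpcmljl


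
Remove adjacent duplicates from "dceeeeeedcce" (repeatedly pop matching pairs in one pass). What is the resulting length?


Input: dceeeeeedcce
Stack-based adjacent duplicate removal:
  Read 'd': push. Stack: d
  Read 'c': push. Stack: dc
  Read 'e': push. Stack: dce
  Read 'e': matches stack top 'e' => pop. Stack: dc
  Read 'e': push. Stack: dce
  Read 'e': matches stack top 'e' => pop. Stack: dc
  Read 'e': push. Stack: dce
  Read 'e': matches stack top 'e' => pop. Stack: dc
  Read 'd': push. Stack: dcd
  Read 'c': push. Stack: dcdc
  Read 'c': matches stack top 'c' => pop. Stack: dcd
  Read 'e': push. Stack: dcde
Final stack: "dcde" (length 4)

4


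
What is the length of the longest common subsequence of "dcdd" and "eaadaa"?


LCS of "dcdd" and "eaadaa"
DP table:
           e    a    a    d    a    a
      0    0    0    0    0    0    0
  d   0    0    0    0    1    1    1
  c   0    0    0    0    1    1    1
  d   0    0    0    0    1    1    1
  d   0    0    0    0    1    1    1
LCS length = dp[4][6] = 1

1


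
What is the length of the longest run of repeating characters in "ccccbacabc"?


Input: "ccccbacabc"
Scanning for longest run:
  Position 1 ('c'): continues run of 'c', length=2
  Position 2 ('c'): continues run of 'c', length=3
  Position 3 ('c'): continues run of 'c', length=4
  Position 4 ('b'): new char, reset run to 1
  Position 5 ('a'): new char, reset run to 1
  Position 6 ('c'): new char, reset run to 1
  Position 7 ('a'): new char, reset run to 1
  Position 8 ('b'): new char, reset run to 1
  Position 9 ('c'): new char, reset run to 1
Longest run: 'c' with length 4

4


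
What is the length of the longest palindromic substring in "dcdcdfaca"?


Input: "dcdcdfaca"
Checking substrings for palindromes:
  [0:5] "dcdcd" (len 5) => palindrome
  [0:3] "dcd" (len 3) => palindrome
  [1:4] "cdc" (len 3) => palindrome
  [2:5] "dcd" (len 3) => palindrome
  [6:9] "aca" (len 3) => palindrome
Longest palindromic substring: "dcdcd" with length 5

5


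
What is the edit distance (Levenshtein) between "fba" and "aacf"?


Computing edit distance: "fba" -> "aacf"
DP table:
           a    a    c    f
      0    1    2    3    4
  f   1    1    2    3    3
  b   2    2    2    3    4
  a   3    2    2    3    4
Edit distance = dp[3][4] = 4

4


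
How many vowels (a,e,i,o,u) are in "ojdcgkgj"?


Input: ojdcgkgj
Checking each character:
  'o' at position 0: vowel (running total: 1)
  'j' at position 1: consonant
  'd' at position 2: consonant
  'c' at position 3: consonant
  'g' at position 4: consonant
  'k' at position 5: consonant
  'g' at position 6: consonant
  'j' at position 7: consonant
Total vowels: 1

1


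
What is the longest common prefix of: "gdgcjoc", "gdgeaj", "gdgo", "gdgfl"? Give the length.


Words: gdgcjoc, gdgeaj, gdgo, gdgfl
  Position 0: all 'g' => match
  Position 1: all 'd' => match
  Position 2: all 'g' => match
  Position 3: ('c', 'e', 'o', 'f') => mismatch, stop
LCP = "gdg" (length 3)

3


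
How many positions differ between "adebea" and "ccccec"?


Comparing "adebea" and "ccccec" position by position:
  Position 0: 'a' vs 'c' => DIFFER
  Position 1: 'd' vs 'c' => DIFFER
  Position 2: 'e' vs 'c' => DIFFER
  Position 3: 'b' vs 'c' => DIFFER
  Position 4: 'e' vs 'e' => same
  Position 5: 'a' vs 'c' => DIFFER
Positions that differ: 5

5


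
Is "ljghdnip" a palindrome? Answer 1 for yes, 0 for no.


Input: ljghdnip
Reversed: pindhgjl
  Compare pos 0 ('l') with pos 7 ('p'): MISMATCH
  Compare pos 1 ('j') with pos 6 ('i'): MISMATCH
  Compare pos 2 ('g') with pos 5 ('n'): MISMATCH
  Compare pos 3 ('h') with pos 4 ('d'): MISMATCH
Result: not a palindrome

0


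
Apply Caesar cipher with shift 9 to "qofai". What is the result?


Caesar cipher: shift "qofai" by 9
  'q' (pos 16) + 9 = pos 25 = 'z'
  'o' (pos 14) + 9 = pos 23 = 'x'
  'f' (pos 5) + 9 = pos 14 = 'o'
  'a' (pos 0) + 9 = pos 9 = 'j'
  'i' (pos 8) + 9 = pos 17 = 'r'
Result: zxojr

zxojr


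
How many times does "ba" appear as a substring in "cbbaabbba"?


Searching for "ba" in "cbbaabbba"
Scanning each position:
  Position 0: "cb" => no
  Position 1: "bb" => no
  Position 2: "ba" => MATCH
  Position 3: "aa" => no
  Position 4: "ab" => no
  Position 5: "bb" => no
  Position 6: "bb" => no
  Position 7: "ba" => MATCH
Total occurrences: 2

2


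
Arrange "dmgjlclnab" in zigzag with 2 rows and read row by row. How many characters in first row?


Zigzag "dmgjlclnab" into 2 rows:
Placing characters:
  'd' => row 0
  'm' => row 1
  'g' => row 0
  'j' => row 1
  'l' => row 0
  'c' => row 1
  'l' => row 0
  'n' => row 1
  'a' => row 0
  'b' => row 1
Rows:
  Row 0: "dglla"
  Row 1: "mjcnb"
First row length: 5

5


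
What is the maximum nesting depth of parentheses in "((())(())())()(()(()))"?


Input: "((())(())())()(()(()))"
Tracking depth:
  Position 0 '(': depth becomes 1
  Position 1 '(': depth becomes 2
  Position 2 '(': depth becomes 3
  Position 3 ')': depth becomes 2
  Position 4 ')': depth becomes 1
  Position 5 '(': depth becomes 2
  Position 6 '(': depth becomes 3
  Position 7 ')': depth becomes 2
  Position 8 ')': depth becomes 1
  Position 9 '(': depth becomes 2
  Position 10 ')': depth becomes 1
  Position 11 ')': depth becomes 0
  Position 12 '(': depth becomes 1
  Position 13 ')': depth becomes 0
  Position 14 '(': depth becomes 1
  Position 15 '(': depth becomes 2
  Position 16 ')': depth becomes 1
  Position 17 '(': depth becomes 2
  Position 18 '(': depth becomes 3
  Position 19 ')': depth becomes 2
  Position 20 ')': depth becomes 1
  Position 21 ')': depth becomes 0
Maximum depth reached: 3

3


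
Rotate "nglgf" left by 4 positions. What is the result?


Input: "nglgf", rotate left by 4
First 4 characters: "nglg"
Remaining characters: "f"
Concatenate remaining + first: "f" + "nglg" = "fnglg"

fnglg


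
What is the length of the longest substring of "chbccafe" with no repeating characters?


Input: "chbccafe"
Sliding window (track last position of each char):
  Position 0 ('c'): window [0,0] length 1 -- new best
  Position 1 ('h'): window [0,1] length 2 -- new best
  Position 2 ('b'): window [0,2] length 3 -- new best
  Position 3 ('c'): repeat (last at 0), move window start to 1
  Position 3 ('c'): window [1,3] length 3
  Position 4 ('c'): repeat (last at 3), move window start to 4
  Position 4 ('c'): window [4,4] length 1
  Position 5 ('a'): window [4,5] length 2
  Position 6 ('f'): window [4,6] length 3
  Position 7 ('e'): window [4,7] length 4 -- new best
Longest substring with no repeats: "cafe" with length 4

4


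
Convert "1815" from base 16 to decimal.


Input: "1815" in base 16
Positional expansion:
  Digit '1' (value 1) x 16^3 = 4096
  Digit '8' (value 8) x 16^2 = 2048
  Digit '1' (value 1) x 16^1 = 16
  Digit '5' (value 5) x 16^0 = 5
Sum = 6165

6165


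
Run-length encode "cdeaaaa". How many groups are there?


Input: cdeaaaa
Scanning for consecutive runs:
  Group 1: 'c' x 1 (positions 0-0)
  Group 2: 'd' x 1 (positions 1-1)
  Group 3: 'e' x 1 (positions 2-2)
  Group 4: 'a' x 4 (positions 3-6)
Total groups: 4

4


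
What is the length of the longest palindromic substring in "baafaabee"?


Input: "baafaabee"
Checking substrings for palindromes:
  [0:7] "baafaab" (len 7) => palindrome
  [1:6] "aafaa" (len 5) => palindrome
  [2:5] "afa" (len 3) => palindrome
  [1:3] "aa" (len 2) => palindrome
  [4:6] "aa" (len 2) => palindrome
  [7:9] "ee" (len 2) => palindrome
Longest palindromic substring: "baafaab" with length 7

7


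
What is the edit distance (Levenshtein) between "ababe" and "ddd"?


Computing edit distance: "ababe" -> "ddd"
DP table:
           d    d    d
      0    1    2    3
  a   1    1    2    3
  b   2    2    2    3
  a   3    3    3    3
  b   4    4    4    4
  e   5    5    5    5
Edit distance = dp[5][3] = 5

5


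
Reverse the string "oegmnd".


Input: oegmnd
Reading characters right to left:
  Position 5: 'd'
  Position 4: 'n'
  Position 3: 'm'
  Position 2: 'g'
  Position 1: 'e'
  Position 0: 'o'
Reversed: dnmgeo

dnmgeo


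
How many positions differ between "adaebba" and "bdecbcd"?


Comparing "adaebba" and "bdecbcd" position by position:
  Position 0: 'a' vs 'b' => DIFFER
  Position 1: 'd' vs 'd' => same
  Position 2: 'a' vs 'e' => DIFFER
  Position 3: 'e' vs 'c' => DIFFER
  Position 4: 'b' vs 'b' => same
  Position 5: 'b' vs 'c' => DIFFER
  Position 6: 'a' vs 'd' => DIFFER
Positions that differ: 5

5


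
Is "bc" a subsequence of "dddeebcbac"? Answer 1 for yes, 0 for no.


Check if "bc" is a subsequence of "dddeebcbac"
Greedy scan:
  Position 0 ('d'): no match needed
  Position 1 ('d'): no match needed
  Position 2 ('d'): no match needed
  Position 3 ('e'): no match needed
  Position 4 ('e'): no match needed
  Position 5 ('b'): matches sub[0] = 'b'
  Position 6 ('c'): matches sub[1] = 'c'
  Position 7 ('b'): no match needed
  Position 8 ('a'): no match needed
  Position 9 ('c'): no match needed
All 2 characters matched => is a subsequence

1


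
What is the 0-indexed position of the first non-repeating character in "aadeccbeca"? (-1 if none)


Input: aadeccbeca
Character frequencies:
  'a': 3
  'b': 1
  'c': 3
  'd': 1
  'e': 2
Scanning left to right for freq == 1:
  Position 0 ('a'): freq=3, skip
  Position 1 ('a'): freq=3, skip
  Position 2 ('d'): unique! => answer = 2

2


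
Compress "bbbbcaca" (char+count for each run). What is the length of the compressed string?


Input: bbbbcaca
Runs:
  'b' x 4 => "b4"
  'c' x 1 => "c1"
  'a' x 1 => "a1"
  'c' x 1 => "c1"
  'a' x 1 => "a1"
Compressed: "b4c1a1c1a1"
Compressed length: 10

10


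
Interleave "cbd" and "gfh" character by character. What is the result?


Interleaving "cbd" and "gfh":
  Position 0: 'c' from first, 'g' from second => "cg"
  Position 1: 'b' from first, 'f' from second => "bf"
  Position 2: 'd' from first, 'h' from second => "dh"
Result: cgbfdh

cgbfdh


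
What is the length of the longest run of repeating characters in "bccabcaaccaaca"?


Input: "bccabcaaccaaca"
Scanning for longest run:
  Position 1 ('c'): new char, reset run to 1
  Position 2 ('c'): continues run of 'c', length=2
  Position 3 ('a'): new char, reset run to 1
  Position 4 ('b'): new char, reset run to 1
  Position 5 ('c'): new char, reset run to 1
  Position 6 ('a'): new char, reset run to 1
  Position 7 ('a'): continues run of 'a', length=2
  Position 8 ('c'): new char, reset run to 1
  Position 9 ('c'): continues run of 'c', length=2
  Position 10 ('a'): new char, reset run to 1
  Position 11 ('a'): continues run of 'a', length=2
  Position 12 ('c'): new char, reset run to 1
  Position 13 ('a'): new char, reset run to 1
Longest run: 'c' with length 2

2


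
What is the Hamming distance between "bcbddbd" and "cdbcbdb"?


Comparing "bcbddbd" and "cdbcbdb" position by position:
  Position 0: 'b' vs 'c' => differ
  Position 1: 'c' vs 'd' => differ
  Position 2: 'b' vs 'b' => same
  Position 3: 'd' vs 'c' => differ
  Position 4: 'd' vs 'b' => differ
  Position 5: 'b' vs 'd' => differ
  Position 6: 'd' vs 'b' => differ
Total differences (Hamming distance): 6

6


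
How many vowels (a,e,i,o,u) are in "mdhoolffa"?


Input: mdhoolffa
Checking each character:
  'm' at position 0: consonant
  'd' at position 1: consonant
  'h' at position 2: consonant
  'o' at position 3: vowel (running total: 1)
  'o' at position 4: vowel (running total: 2)
  'l' at position 5: consonant
  'f' at position 6: consonant
  'f' at position 7: consonant
  'a' at position 8: vowel (running total: 3)
Total vowels: 3

3


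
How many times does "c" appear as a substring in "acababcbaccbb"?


Searching for "c" in "acababcbaccbb"
Scanning each position:
  Position 0: "a" => no
  Position 1: "c" => MATCH
  Position 2: "a" => no
  Position 3: "b" => no
  Position 4: "a" => no
  Position 5: "b" => no
  Position 6: "c" => MATCH
  Position 7: "b" => no
  Position 8: "a" => no
  Position 9: "c" => MATCH
  Position 10: "c" => MATCH
  Position 11: "b" => no
  Position 12: "b" => no
Total occurrences: 4

4


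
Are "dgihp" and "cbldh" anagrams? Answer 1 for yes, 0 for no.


Strings: "dgihp", "cbldh"
Sorted first:  dghip
Sorted second: bcdhl
Differ at position 0: 'd' vs 'b' => not anagrams

0


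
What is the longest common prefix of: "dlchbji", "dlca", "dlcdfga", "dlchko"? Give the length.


Words: dlchbji, dlca, dlcdfga, dlchko
  Position 0: all 'd' => match
  Position 1: all 'l' => match
  Position 2: all 'c' => match
  Position 3: ('h', 'a', 'd', 'h') => mismatch, stop
LCP = "dlc" (length 3)

3


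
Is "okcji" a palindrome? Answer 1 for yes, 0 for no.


Input: okcji
Reversed: ijcko
  Compare pos 0 ('o') with pos 4 ('i'): MISMATCH
  Compare pos 1 ('k') with pos 3 ('j'): MISMATCH
Result: not a palindrome

0


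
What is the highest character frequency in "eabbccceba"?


Input: eabbccceba
Character counts:
  'a': 2
  'b': 3
  'c': 3
  'e': 2
Maximum frequency: 3

3


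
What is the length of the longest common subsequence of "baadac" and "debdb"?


LCS of "baadac" and "debdb"
DP table:
           d    e    b    d    b
      0    0    0    0    0    0
  b   0    0    0    1    1    1
  a   0    0    0    1    1    1
  a   0    0    0    1    1    1
  d   0    1    1    1    2    2
  a   0    1    1    1    2    2
  c   0    1    1    1    2    2
LCS length = dp[6][5] = 2

2


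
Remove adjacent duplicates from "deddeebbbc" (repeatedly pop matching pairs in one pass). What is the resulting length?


Input: deddeebbbc
Stack-based adjacent duplicate removal:
  Read 'd': push. Stack: d
  Read 'e': push. Stack: de
  Read 'd': push. Stack: ded
  Read 'd': matches stack top 'd' => pop. Stack: de
  Read 'e': matches stack top 'e' => pop. Stack: d
  Read 'e': push. Stack: de
  Read 'b': push. Stack: deb
  Read 'b': matches stack top 'b' => pop. Stack: de
  Read 'b': push. Stack: deb
  Read 'c': push. Stack: debc
Final stack: "debc" (length 4)

4


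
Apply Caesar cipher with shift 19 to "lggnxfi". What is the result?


Caesar cipher: shift "lggnxfi" by 19
  'l' (pos 11) + 19 = pos 4 = 'e'
  'g' (pos 6) + 19 = pos 25 = 'z'
  'g' (pos 6) + 19 = pos 25 = 'z'
  'n' (pos 13) + 19 = pos 6 = 'g'
  'x' (pos 23) + 19 = pos 16 = 'q'
  'f' (pos 5) + 19 = pos 24 = 'y'
  'i' (pos 8) + 19 = pos 1 = 'b'
Result: ezzgqyb

ezzgqyb


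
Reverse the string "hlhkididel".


Input: hlhkididel
Reading characters right to left:
  Position 9: 'l'
  Position 8: 'e'
  Position 7: 'd'
  Position 6: 'i'
  Position 5: 'd'
  Position 4: 'i'
  Position 3: 'k'
  Position 2: 'h'
  Position 1: 'l'
  Position 0: 'h'
Reversed: ledidikhlh

ledidikhlh


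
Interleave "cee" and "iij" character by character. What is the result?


Interleaving "cee" and "iij":
  Position 0: 'c' from first, 'i' from second => "ci"
  Position 1: 'e' from first, 'i' from second => "ei"
  Position 2: 'e' from first, 'j' from second => "ej"
Result: cieiej

cieiej


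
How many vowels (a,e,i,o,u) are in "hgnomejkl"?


Input: hgnomejkl
Checking each character:
  'h' at position 0: consonant
  'g' at position 1: consonant
  'n' at position 2: consonant
  'o' at position 3: vowel (running total: 1)
  'm' at position 4: consonant
  'e' at position 5: vowel (running total: 2)
  'j' at position 6: consonant
  'k' at position 7: consonant
  'l' at position 8: consonant
Total vowels: 2

2


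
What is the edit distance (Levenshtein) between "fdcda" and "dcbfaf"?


Computing edit distance: "fdcda" -> "dcbfaf"
DP table:
           d    c    b    f    a    f
      0    1    2    3    4    5    6
  f   1    1    2    3    3    4    5
  d   2    1    2    3    4    4    5
  c   3    2    1    2    3    4    5
  d   4    3    2    2    3    4    5
  a   5    4    3    3    3    3    4
Edit distance = dp[5][6] = 4

4


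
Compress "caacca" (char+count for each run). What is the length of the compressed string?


Input: caacca
Runs:
  'c' x 1 => "c1"
  'a' x 2 => "a2"
  'c' x 2 => "c2"
  'a' x 1 => "a1"
Compressed: "c1a2c2a1"
Compressed length: 8

8


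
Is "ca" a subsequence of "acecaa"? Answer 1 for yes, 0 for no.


Check if "ca" is a subsequence of "acecaa"
Greedy scan:
  Position 0 ('a'): no match needed
  Position 1 ('c'): matches sub[0] = 'c'
  Position 2 ('e'): no match needed
  Position 3 ('c'): no match needed
  Position 4 ('a'): matches sub[1] = 'a'
  Position 5 ('a'): no match needed
All 2 characters matched => is a subsequence

1


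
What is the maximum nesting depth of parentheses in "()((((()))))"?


Input: "()((((()))))"
Tracking depth:
  Position 0 '(': depth becomes 1
  Position 1 ')': depth becomes 0
  Position 2 '(': depth becomes 1
  Position 3 '(': depth becomes 2
  Position 4 '(': depth becomes 3
  Position 5 '(': depth becomes 4
  Position 6 '(': depth becomes 5
  Position 7 ')': depth becomes 4
  Position 8 ')': depth becomes 3
  Position 9 ')': depth becomes 2
  Position 10 ')': depth becomes 1
  Position 11 ')': depth becomes 0
Maximum depth reached: 5

5


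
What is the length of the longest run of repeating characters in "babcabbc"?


Input: "babcabbc"
Scanning for longest run:
  Position 1 ('a'): new char, reset run to 1
  Position 2 ('b'): new char, reset run to 1
  Position 3 ('c'): new char, reset run to 1
  Position 4 ('a'): new char, reset run to 1
  Position 5 ('b'): new char, reset run to 1
  Position 6 ('b'): continues run of 'b', length=2
  Position 7 ('c'): new char, reset run to 1
Longest run: 'b' with length 2

2


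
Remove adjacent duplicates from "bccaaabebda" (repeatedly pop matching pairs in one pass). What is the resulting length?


Input: bccaaabebda
Stack-based adjacent duplicate removal:
  Read 'b': push. Stack: b
  Read 'c': push. Stack: bc
  Read 'c': matches stack top 'c' => pop. Stack: b
  Read 'a': push. Stack: ba
  Read 'a': matches stack top 'a' => pop. Stack: b
  Read 'a': push. Stack: ba
  Read 'b': push. Stack: bab
  Read 'e': push. Stack: babe
  Read 'b': push. Stack: babeb
  Read 'd': push. Stack: babebd
  Read 'a': push. Stack: babebda
Final stack: "babebda" (length 7)

7


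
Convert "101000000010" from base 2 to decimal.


Input: "101000000010" in base 2
Positional expansion:
  Digit '1' (value 1) x 2^11 = 2048
  Digit '0' (value 0) x 2^10 = 0
  Digit '1' (value 1) x 2^9 = 512
  Digit '0' (value 0) x 2^8 = 0
  Digit '0' (value 0) x 2^7 = 0
  Digit '0' (value 0) x 2^6 = 0
  Digit '0' (value 0) x 2^5 = 0
  Digit '0' (value 0) x 2^4 = 0
  Digit '0' (value 0) x 2^3 = 0
  Digit '0' (value 0) x 2^2 = 0
  Digit '1' (value 1) x 2^1 = 2
  Digit '0' (value 0) x 2^0 = 0
Sum = 2562

2562


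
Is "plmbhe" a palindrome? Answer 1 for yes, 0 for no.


Input: plmbhe
Reversed: ehbmlp
  Compare pos 0 ('p') with pos 5 ('e'): MISMATCH
  Compare pos 1 ('l') with pos 4 ('h'): MISMATCH
  Compare pos 2 ('m') with pos 3 ('b'): MISMATCH
Result: not a palindrome

0


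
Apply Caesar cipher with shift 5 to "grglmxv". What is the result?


Caesar cipher: shift "grglmxv" by 5
  'g' (pos 6) + 5 = pos 11 = 'l'
  'r' (pos 17) + 5 = pos 22 = 'w'
  'g' (pos 6) + 5 = pos 11 = 'l'
  'l' (pos 11) + 5 = pos 16 = 'q'
  'm' (pos 12) + 5 = pos 17 = 'r'
  'x' (pos 23) + 5 = pos 2 = 'c'
  'v' (pos 21) + 5 = pos 0 = 'a'
Result: lwlqrca

lwlqrca


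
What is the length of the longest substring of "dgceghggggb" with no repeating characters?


Input: "dgceghggggb"
Sliding window (track last position of each char):
  Position 0 ('d'): window [0,0] length 1 -- new best
  Position 1 ('g'): window [0,1] length 2 -- new best
  Position 2 ('c'): window [0,2] length 3 -- new best
  Position 3 ('e'): window [0,3] length 4 -- new best
  Position 4 ('g'): repeat (last at 1), move window start to 2
  Position 4 ('g'): window [2,4] length 3
  Position 5 ('h'): window [2,5] length 4
  Position 6 ('g'): repeat (last at 4), move window start to 5
  Position 6 ('g'): window [5,6] length 2
  Position 7 ('g'): repeat (last at 6), move window start to 7
  Position 7 ('g'): window [7,7] length 1
  Position 8 ('g'): repeat (last at 7), move window start to 8
  Position 8 ('g'): window [8,8] length 1
  Position 9 ('g'): repeat (last at 8), move window start to 9
  Position 9 ('g'): window [9,9] length 1
  Position 10 ('b'): window [9,10] length 2
Longest substring with no repeats: "dgce" with length 4

4
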